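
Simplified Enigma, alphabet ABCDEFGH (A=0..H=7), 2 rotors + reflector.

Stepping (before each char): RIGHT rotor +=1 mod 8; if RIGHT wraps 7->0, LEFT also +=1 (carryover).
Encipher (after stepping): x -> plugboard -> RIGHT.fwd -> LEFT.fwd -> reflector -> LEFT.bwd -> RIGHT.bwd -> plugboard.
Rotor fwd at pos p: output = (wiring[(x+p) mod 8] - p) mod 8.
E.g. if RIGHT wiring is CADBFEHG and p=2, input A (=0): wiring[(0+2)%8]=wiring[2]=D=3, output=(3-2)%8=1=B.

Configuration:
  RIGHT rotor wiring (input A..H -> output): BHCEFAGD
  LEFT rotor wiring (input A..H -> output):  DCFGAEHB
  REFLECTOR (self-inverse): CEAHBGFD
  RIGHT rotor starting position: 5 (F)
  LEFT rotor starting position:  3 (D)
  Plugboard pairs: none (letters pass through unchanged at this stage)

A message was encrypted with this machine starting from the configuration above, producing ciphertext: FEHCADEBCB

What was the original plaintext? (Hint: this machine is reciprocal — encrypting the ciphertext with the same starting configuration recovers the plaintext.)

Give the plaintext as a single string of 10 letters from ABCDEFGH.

Answer: AHEFDCFGBA

Derivation:
Char 1 ('F'): step: R->6, L=3; F->plug->F->R->G->L->H->refl->D->L'->A->R'->A->plug->A
Char 2 ('E'): step: R->7, L=3; E->plug->E->R->F->L->A->refl->C->L'->H->R'->H->plug->H
Char 3 ('H'): step: R->0, L->4 (L advanced); H->plug->H->R->D->L->F->refl->G->L'->F->R'->E->plug->E
Char 4 ('C'): step: R->1, L=4; C->plug->C->R->D->L->F->refl->G->L'->F->R'->F->plug->F
Char 5 ('A'): step: R->2, L=4; A->plug->A->R->A->L->E->refl->B->L'->G->R'->D->plug->D
Char 6 ('D'): step: R->3, L=4; D->plug->D->R->D->L->F->refl->G->L'->F->R'->C->plug->C
Char 7 ('E'): step: R->4, L=4; E->plug->E->R->F->L->G->refl->F->L'->D->R'->F->plug->F
Char 8 ('B'): step: R->5, L=4; B->plug->B->R->B->L->A->refl->C->L'->H->R'->G->plug->G
Char 9 ('C'): step: R->6, L=4; C->plug->C->R->D->L->F->refl->G->L'->F->R'->B->plug->B
Char 10 ('B'): step: R->7, L=4; B->plug->B->R->C->L->D->refl->H->L'->E->R'->A->plug->A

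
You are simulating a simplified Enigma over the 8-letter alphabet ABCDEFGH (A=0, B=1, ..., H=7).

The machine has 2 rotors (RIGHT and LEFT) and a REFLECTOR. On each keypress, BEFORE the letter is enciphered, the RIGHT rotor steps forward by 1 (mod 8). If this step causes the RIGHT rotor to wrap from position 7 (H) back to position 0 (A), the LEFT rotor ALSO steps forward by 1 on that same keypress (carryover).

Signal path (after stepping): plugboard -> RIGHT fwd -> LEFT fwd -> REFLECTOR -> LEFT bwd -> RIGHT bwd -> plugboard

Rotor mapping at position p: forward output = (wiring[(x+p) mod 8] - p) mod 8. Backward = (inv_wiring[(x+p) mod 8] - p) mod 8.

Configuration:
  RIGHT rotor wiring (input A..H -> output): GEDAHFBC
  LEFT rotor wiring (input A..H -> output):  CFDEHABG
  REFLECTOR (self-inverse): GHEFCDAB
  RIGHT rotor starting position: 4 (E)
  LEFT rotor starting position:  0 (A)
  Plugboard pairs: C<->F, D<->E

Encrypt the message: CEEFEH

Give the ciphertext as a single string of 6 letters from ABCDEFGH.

Char 1 ('C'): step: R->5, L=0; C->plug->F->R->G->L->B->refl->H->L'->E->R'->B->plug->B
Char 2 ('E'): step: R->6, L=0; E->plug->D->R->G->L->B->refl->H->L'->E->R'->B->plug->B
Char 3 ('E'): step: R->7, L=0; E->plug->D->R->E->L->H->refl->B->L'->G->R'->G->plug->G
Char 4 ('F'): step: R->0, L->1 (L advanced); F->plug->C->R->D->L->G->refl->A->L'->F->R'->F->plug->C
Char 5 ('E'): step: R->1, L=1; E->plug->D->R->G->L->F->refl->D->L'->C->R'->B->plug->B
Char 6 ('H'): step: R->2, L=1; H->plug->H->R->C->L->D->refl->F->L'->G->R'->B->plug->B

Answer: BBGCBB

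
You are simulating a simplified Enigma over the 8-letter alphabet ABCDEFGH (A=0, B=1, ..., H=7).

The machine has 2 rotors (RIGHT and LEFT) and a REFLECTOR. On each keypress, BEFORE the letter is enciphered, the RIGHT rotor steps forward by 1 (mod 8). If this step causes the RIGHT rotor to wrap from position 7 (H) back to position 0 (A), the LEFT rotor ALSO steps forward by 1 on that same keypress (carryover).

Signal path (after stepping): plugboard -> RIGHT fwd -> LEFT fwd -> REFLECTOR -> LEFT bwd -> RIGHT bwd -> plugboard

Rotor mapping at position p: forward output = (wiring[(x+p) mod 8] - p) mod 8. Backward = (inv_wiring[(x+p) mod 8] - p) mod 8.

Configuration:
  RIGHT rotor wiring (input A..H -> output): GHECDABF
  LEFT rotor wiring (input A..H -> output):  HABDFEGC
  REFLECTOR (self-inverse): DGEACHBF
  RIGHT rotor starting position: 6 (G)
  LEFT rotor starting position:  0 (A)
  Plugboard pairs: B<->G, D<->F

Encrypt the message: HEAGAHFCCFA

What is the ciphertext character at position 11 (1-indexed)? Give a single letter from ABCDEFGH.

Char 1 ('H'): step: R->7, L=0; H->plug->H->R->C->L->B->refl->G->L'->G->R'->A->plug->A
Char 2 ('E'): step: R->0, L->1 (L advanced); E->plug->E->R->D->L->E->refl->C->L'->C->R'->D->plug->F
Char 3 ('A'): step: R->1, L=1; A->plug->A->R->G->L->B->refl->G->L'->H->R'->E->plug->E
Char 4 ('G'): step: R->2, L=1; G->plug->B->R->A->L->H->refl->F->L'->F->R'->H->plug->H
Char 5 ('A'): step: R->3, L=1; A->plug->A->R->H->L->G->refl->B->L'->G->R'->D->plug->F
Char 6 ('H'): step: R->4, L=1; H->plug->H->R->G->L->B->refl->G->L'->H->R'->A->plug->A
Char 7 ('F'): step: R->5, L=1; F->plug->D->R->B->L->A->refl->D->L'->E->R'->B->plug->G
Char 8 ('C'): step: R->6, L=1; C->plug->C->R->A->L->H->refl->F->L'->F->R'->G->plug->B
Char 9 ('C'): step: R->7, L=1; C->plug->C->R->A->L->H->refl->F->L'->F->R'->D->plug->F
Char 10 ('F'): step: R->0, L->2 (L advanced); F->plug->D->R->C->L->D->refl->A->L'->F->R'->H->plug->H
Char 11 ('A'): step: R->1, L=2; A->plug->A->R->G->L->F->refl->H->L'->A->R'->F->plug->D

D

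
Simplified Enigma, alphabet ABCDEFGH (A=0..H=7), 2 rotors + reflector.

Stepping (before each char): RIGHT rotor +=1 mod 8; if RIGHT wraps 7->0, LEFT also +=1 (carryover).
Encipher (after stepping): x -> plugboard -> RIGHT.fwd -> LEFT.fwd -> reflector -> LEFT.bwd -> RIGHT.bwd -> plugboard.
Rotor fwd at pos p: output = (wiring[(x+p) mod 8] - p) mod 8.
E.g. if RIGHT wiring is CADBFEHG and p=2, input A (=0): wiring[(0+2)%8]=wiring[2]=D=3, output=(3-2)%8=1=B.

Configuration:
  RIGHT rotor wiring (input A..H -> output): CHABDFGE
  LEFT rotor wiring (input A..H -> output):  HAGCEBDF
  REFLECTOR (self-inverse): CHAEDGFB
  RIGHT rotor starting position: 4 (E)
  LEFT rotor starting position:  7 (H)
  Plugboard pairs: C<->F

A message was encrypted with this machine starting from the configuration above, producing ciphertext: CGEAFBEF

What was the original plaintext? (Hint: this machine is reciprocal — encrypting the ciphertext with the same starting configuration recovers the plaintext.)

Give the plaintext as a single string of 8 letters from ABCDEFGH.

Char 1 ('C'): step: R->5, L=7; C->plug->F->R->D->L->H->refl->B->L'->C->R'->E->plug->E
Char 2 ('G'): step: R->6, L=7; G->plug->G->R->F->L->F->refl->G->L'->A->R'->A->plug->A
Char 3 ('E'): step: R->7, L=7; E->plug->E->R->C->L->B->refl->H->L'->D->R'->B->plug->B
Char 4 ('A'): step: R->0, L->0 (L advanced); A->plug->A->R->C->L->G->refl->F->L'->H->R'->B->plug->B
Char 5 ('F'): step: R->1, L=0; F->plug->C->R->A->L->H->refl->B->L'->F->R'->F->plug->C
Char 6 ('B'): step: R->2, L=0; B->plug->B->R->H->L->F->refl->G->L'->C->R'->F->plug->C
Char 7 ('E'): step: R->3, L=0; E->plug->E->R->B->L->A->refl->C->L'->D->R'->D->plug->D
Char 8 ('F'): step: R->4, L=0; F->plug->C->R->C->L->G->refl->F->L'->H->R'->A->plug->A

Answer: EABBCCDA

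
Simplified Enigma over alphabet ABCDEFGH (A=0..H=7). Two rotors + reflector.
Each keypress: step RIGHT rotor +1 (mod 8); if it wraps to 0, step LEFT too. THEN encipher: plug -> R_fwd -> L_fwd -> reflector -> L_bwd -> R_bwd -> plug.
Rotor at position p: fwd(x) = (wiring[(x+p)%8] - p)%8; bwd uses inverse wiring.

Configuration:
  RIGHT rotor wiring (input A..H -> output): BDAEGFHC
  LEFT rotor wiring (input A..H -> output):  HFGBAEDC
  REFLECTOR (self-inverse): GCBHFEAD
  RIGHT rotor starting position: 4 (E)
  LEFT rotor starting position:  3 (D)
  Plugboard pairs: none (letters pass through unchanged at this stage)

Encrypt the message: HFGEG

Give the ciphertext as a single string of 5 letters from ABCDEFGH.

Char 1 ('H'): step: R->5, L=3; H->plug->H->R->B->L->F->refl->E->L'->F->R'->C->plug->C
Char 2 ('F'): step: R->6, L=3; F->plug->F->R->G->L->C->refl->B->L'->C->R'->E->plug->E
Char 3 ('G'): step: R->7, L=3; G->plug->G->R->G->L->C->refl->B->L'->C->R'->B->plug->B
Char 4 ('E'): step: R->0, L->4 (L advanced); E->plug->E->R->G->L->C->refl->B->L'->F->R'->F->plug->F
Char 5 ('G'): step: R->1, L=4; G->plug->G->R->B->L->A->refl->G->L'->D->R'->C->plug->C

Answer: CEBFC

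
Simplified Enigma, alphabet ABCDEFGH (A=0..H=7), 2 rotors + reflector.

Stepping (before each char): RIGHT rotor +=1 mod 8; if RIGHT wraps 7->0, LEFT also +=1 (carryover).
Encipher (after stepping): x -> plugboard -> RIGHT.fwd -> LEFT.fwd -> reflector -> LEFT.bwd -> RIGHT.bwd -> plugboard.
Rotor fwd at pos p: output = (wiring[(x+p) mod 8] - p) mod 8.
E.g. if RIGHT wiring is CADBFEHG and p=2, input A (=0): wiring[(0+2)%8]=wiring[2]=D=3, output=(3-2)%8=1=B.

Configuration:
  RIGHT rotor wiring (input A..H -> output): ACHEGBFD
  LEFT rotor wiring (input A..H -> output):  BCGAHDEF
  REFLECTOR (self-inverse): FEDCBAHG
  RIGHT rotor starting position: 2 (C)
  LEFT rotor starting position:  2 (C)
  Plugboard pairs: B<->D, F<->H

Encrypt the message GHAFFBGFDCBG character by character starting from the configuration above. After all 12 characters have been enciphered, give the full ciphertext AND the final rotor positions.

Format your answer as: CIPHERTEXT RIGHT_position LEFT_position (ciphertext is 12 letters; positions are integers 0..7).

Answer: BCEGDCEDAGFC 6 3

Derivation:
Char 1 ('G'): step: R->3, L=2; G->plug->G->R->H->L->A->refl->F->L'->C->R'->D->plug->B
Char 2 ('H'): step: R->4, L=2; H->plug->F->R->G->L->H->refl->G->L'->B->R'->C->plug->C
Char 3 ('A'): step: R->5, L=2; A->plug->A->R->E->L->C->refl->D->L'->F->R'->E->plug->E
Char 4 ('F'): step: R->6, L=2; F->plug->H->R->D->L->B->refl->E->L'->A->R'->G->plug->G
Char 5 ('F'): step: R->7, L=2; F->plug->H->R->G->L->H->refl->G->L'->B->R'->B->plug->D
Char 6 ('B'): step: R->0, L->3 (L advanced); B->plug->D->R->E->L->C->refl->D->L'->H->R'->C->plug->C
Char 7 ('G'): step: R->1, L=3; G->plug->G->R->C->L->A->refl->F->L'->A->R'->E->plug->E
Char 8 ('F'): step: R->2, L=3; F->plug->H->R->A->L->F->refl->A->L'->C->R'->B->plug->D
Char 9 ('D'): step: R->3, L=3; D->plug->B->R->D->L->B->refl->E->L'->B->R'->A->plug->A
Char 10 ('C'): step: R->4, L=3; C->plug->C->R->B->L->E->refl->B->L'->D->R'->G->plug->G
Char 11 ('B'): step: R->5, L=3; B->plug->D->R->D->L->B->refl->E->L'->B->R'->H->plug->F
Char 12 ('G'): step: R->6, L=3; G->plug->G->R->A->L->F->refl->A->L'->C->R'->C->plug->C
Final: ciphertext=BCEGDCEDAGFC, RIGHT=6, LEFT=3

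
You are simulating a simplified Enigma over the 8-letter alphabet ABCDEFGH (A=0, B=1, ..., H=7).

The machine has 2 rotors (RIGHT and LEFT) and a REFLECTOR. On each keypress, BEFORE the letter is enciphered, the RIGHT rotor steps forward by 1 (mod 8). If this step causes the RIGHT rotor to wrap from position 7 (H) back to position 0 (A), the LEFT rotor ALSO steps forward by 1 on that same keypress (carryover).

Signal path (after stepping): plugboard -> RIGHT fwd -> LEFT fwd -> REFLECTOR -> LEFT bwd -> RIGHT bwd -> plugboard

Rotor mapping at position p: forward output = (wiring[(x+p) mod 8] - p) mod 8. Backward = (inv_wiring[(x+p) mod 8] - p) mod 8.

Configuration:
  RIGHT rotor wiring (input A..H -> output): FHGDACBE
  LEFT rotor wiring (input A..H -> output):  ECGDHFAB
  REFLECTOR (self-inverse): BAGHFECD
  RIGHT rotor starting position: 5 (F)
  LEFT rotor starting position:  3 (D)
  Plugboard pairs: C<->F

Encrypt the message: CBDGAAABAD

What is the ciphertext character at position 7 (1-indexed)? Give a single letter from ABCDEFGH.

Char 1 ('C'): step: R->6, L=3; C->plug->F->R->F->L->B->refl->A->L'->A->R'->E->plug->E
Char 2 ('B'): step: R->7, L=3; B->plug->B->R->G->L->H->refl->D->L'->H->R'->D->plug->D
Char 3 ('D'): step: R->0, L->4 (L advanced); D->plug->D->R->D->L->F->refl->E->L'->C->R'->F->plug->C
Char 4 ('G'): step: R->1, L=4; G->plug->G->R->D->L->F->refl->E->L'->C->R'->C->plug->F
Char 5 ('A'): step: R->2, L=4; A->plug->A->R->E->L->A->refl->B->L'->B->R'->B->plug->B
Char 6 ('A'): step: R->3, L=4; A->plug->A->R->A->L->D->refl->H->L'->H->R'->C->plug->F
Char 7 ('A'): step: R->4, L=4; A->plug->A->R->E->L->A->refl->B->L'->B->R'->E->plug->E

E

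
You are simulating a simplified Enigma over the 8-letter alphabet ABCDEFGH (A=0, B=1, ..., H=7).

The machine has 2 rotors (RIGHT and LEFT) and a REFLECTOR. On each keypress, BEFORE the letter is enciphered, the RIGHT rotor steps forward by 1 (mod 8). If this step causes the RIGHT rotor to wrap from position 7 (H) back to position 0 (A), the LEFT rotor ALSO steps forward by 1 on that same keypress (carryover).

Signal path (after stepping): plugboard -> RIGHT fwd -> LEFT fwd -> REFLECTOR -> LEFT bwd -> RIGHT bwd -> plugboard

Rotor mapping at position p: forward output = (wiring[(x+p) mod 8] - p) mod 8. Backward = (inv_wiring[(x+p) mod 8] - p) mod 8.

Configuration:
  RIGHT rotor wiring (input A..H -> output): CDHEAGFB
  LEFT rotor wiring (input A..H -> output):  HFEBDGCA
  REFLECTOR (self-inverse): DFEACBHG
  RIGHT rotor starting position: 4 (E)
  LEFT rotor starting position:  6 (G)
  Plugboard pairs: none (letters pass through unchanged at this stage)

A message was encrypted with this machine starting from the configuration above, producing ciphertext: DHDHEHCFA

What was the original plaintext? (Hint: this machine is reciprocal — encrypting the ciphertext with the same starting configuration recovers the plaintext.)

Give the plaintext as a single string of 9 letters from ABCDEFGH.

Char 1 ('D'): step: R->5, L=6; D->plug->D->R->F->L->D->refl->A->L'->H->R'->G->plug->G
Char 2 ('H'): step: R->6, L=6; H->plug->H->R->A->L->E->refl->C->L'->B->R'->E->plug->E
Char 3 ('D'): step: R->7, L=6; D->plug->D->R->A->L->E->refl->C->L'->B->R'->F->plug->F
Char 4 ('H'): step: R->0, L->7 (L advanced); H->plug->H->R->B->L->A->refl->D->L'->H->R'->C->plug->C
Char 5 ('E'): step: R->1, L=7; E->plug->E->R->F->L->E->refl->C->L'->E->R'->F->plug->F
Char 6 ('H'): step: R->2, L=7; H->plug->H->R->B->L->A->refl->D->L'->H->R'->F->plug->F
Char 7 ('C'): step: R->3, L=7; C->plug->C->R->D->L->F->refl->B->L'->A->R'->G->plug->G
Char 8 ('F'): step: R->4, L=7; F->plug->F->R->H->L->D->refl->A->L'->B->R'->C->plug->C
Char 9 ('A'): step: R->5, L=7; A->plug->A->R->B->L->A->refl->D->L'->H->R'->G->plug->G

Answer: GEFCFFGCG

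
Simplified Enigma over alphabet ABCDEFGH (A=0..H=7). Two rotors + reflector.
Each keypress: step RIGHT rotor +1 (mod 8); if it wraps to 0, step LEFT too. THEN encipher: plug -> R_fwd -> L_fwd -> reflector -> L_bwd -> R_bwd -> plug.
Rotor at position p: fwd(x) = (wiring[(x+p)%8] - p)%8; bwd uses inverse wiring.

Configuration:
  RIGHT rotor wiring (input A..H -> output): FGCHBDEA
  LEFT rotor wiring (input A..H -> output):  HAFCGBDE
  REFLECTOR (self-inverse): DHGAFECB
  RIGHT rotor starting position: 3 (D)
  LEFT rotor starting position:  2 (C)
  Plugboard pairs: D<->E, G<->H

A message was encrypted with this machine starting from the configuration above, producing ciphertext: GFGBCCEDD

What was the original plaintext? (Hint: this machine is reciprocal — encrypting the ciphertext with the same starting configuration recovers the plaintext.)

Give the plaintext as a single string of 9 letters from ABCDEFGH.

Answer: EBCFEAHBG

Derivation:
Char 1 ('G'): step: R->4, L=2; G->plug->H->R->D->L->H->refl->B->L'->E->R'->D->plug->E
Char 2 ('F'): step: R->5, L=2; F->plug->F->R->F->L->C->refl->G->L'->H->R'->B->plug->B
Char 3 ('G'): step: R->6, L=2; G->plug->H->R->F->L->C->refl->G->L'->H->R'->C->plug->C
Char 4 ('B'): step: R->7, L=2; B->plug->B->R->G->L->F->refl->E->L'->C->R'->F->plug->F
Char 5 ('C'): step: R->0, L->3 (L advanced); C->plug->C->R->C->L->G->refl->C->L'->H->R'->D->plug->E
Char 6 ('C'): step: R->1, L=3; C->plug->C->R->G->L->F->refl->E->L'->F->R'->A->plug->A
Char 7 ('E'): step: R->2, L=3; E->plug->D->R->B->L->D->refl->A->L'->D->R'->G->plug->H
Char 8 ('D'): step: R->3, L=3; D->plug->E->R->F->L->E->refl->F->L'->G->R'->B->plug->B
Char 9 ('D'): step: R->4, L=3; D->plug->E->R->B->L->D->refl->A->L'->D->R'->H->plug->G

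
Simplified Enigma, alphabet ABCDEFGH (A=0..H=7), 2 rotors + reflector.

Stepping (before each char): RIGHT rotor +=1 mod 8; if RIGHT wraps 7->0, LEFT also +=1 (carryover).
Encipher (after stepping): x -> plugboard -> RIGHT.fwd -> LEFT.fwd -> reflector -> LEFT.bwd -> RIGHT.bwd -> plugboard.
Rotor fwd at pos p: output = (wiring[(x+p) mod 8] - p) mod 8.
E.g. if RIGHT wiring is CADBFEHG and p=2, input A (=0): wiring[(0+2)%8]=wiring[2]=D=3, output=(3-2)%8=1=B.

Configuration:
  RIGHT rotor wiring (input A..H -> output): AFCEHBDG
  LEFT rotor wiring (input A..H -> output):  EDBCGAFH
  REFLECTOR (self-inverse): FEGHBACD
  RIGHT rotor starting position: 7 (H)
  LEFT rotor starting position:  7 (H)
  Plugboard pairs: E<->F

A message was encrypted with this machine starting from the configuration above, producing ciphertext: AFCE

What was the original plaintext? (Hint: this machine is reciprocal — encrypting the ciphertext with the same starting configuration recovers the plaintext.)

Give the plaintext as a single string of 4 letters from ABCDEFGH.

Char 1 ('A'): step: R->0, L->0 (L advanced); A->plug->A->R->A->L->E->refl->B->L'->C->R'->C->plug->C
Char 2 ('F'): step: R->1, L=0; F->plug->E->R->A->L->E->refl->B->L'->C->R'->F->plug->E
Char 3 ('C'): step: R->2, L=0; C->plug->C->R->F->L->A->refl->F->L'->G->R'->G->plug->G
Char 4 ('E'): step: R->3, L=0; E->plug->F->R->F->L->A->refl->F->L'->G->R'->C->plug->C

Answer: CEGC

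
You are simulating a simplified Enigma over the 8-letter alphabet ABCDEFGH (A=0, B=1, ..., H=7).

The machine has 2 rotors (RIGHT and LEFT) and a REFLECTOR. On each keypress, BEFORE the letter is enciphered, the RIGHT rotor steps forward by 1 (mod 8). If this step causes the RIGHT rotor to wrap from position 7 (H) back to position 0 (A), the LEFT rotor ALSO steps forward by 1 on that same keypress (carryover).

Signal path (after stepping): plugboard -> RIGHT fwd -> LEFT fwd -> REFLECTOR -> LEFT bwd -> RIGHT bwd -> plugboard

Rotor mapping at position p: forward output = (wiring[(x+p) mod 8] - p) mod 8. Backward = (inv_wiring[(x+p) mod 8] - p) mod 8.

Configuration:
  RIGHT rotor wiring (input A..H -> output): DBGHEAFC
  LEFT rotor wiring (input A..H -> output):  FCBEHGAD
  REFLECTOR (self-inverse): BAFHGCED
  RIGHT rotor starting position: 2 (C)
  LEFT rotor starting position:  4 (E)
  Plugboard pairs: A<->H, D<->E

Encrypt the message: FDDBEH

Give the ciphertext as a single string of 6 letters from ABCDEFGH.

Answer: ABAHBF

Derivation:
Char 1 ('F'): step: R->3, L=4; F->plug->F->R->A->L->D->refl->H->L'->D->R'->H->plug->A
Char 2 ('D'): step: R->4, L=4; D->plug->E->R->H->L->A->refl->B->L'->E->R'->B->plug->B
Char 3 ('D'): step: R->5, L=4; D->plug->E->R->E->L->B->refl->A->L'->H->R'->H->plug->A
Char 4 ('B'): step: R->6, L=4; B->plug->B->R->E->L->B->refl->A->L'->H->R'->A->plug->H
Char 5 ('E'): step: R->7, L=4; E->plug->D->R->H->L->A->refl->B->L'->E->R'->B->plug->B
Char 6 ('H'): step: R->0, L->5 (L advanced); H->plug->A->R->D->L->A->refl->B->L'->A->R'->F->plug->F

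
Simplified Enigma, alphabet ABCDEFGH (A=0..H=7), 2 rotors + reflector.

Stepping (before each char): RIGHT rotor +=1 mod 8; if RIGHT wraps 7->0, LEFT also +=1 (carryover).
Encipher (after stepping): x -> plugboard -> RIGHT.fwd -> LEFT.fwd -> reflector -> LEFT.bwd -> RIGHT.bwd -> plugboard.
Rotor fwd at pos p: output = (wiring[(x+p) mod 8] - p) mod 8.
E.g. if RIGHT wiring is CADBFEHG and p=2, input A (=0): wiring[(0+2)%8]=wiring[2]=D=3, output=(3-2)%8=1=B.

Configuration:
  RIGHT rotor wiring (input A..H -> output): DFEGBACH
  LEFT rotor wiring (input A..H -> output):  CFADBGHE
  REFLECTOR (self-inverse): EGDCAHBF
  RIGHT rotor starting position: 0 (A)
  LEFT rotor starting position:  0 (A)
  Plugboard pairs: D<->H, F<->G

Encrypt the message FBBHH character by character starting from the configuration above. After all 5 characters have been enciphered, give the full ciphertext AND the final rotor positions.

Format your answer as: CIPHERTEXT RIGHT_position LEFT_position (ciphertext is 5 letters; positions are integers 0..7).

Answer: GGDFF 5 0

Derivation:
Char 1 ('F'): step: R->1, L=0; F->plug->G->R->G->L->H->refl->F->L'->B->R'->F->plug->G
Char 2 ('B'): step: R->2, L=0; B->plug->B->R->E->L->B->refl->G->L'->F->R'->F->plug->G
Char 3 ('B'): step: R->3, L=0; B->plug->B->R->G->L->H->refl->F->L'->B->R'->H->plug->D
Char 4 ('H'): step: R->4, L=0; H->plug->D->R->D->L->D->refl->C->L'->A->R'->G->plug->F
Char 5 ('H'): step: R->5, L=0; H->plug->D->R->G->L->H->refl->F->L'->B->R'->G->plug->F
Final: ciphertext=GGDFF, RIGHT=5, LEFT=0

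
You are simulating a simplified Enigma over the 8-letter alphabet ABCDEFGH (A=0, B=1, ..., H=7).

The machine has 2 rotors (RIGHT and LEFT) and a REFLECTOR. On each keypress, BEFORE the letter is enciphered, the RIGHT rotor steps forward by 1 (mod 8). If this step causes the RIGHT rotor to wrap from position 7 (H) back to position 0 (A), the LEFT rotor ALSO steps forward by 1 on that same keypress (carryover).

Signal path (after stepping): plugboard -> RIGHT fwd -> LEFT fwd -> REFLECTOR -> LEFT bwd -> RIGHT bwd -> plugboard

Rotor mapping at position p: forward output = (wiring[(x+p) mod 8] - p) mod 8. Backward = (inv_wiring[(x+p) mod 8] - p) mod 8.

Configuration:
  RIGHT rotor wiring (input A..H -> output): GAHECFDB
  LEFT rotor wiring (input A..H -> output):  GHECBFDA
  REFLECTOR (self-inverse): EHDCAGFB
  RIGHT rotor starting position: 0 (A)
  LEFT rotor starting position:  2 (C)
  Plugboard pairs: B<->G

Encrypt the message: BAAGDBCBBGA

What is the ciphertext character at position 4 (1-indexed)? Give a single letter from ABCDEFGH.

Char 1 ('B'): step: R->1, L=2; B->plug->G->R->A->L->C->refl->D->L'->D->R'->C->plug->C
Char 2 ('A'): step: R->2, L=2; A->plug->A->R->F->L->G->refl->F->L'->H->R'->F->plug->F
Char 3 ('A'): step: R->3, L=2; A->plug->A->R->B->L->A->refl->E->L'->G->R'->E->plug->E
Char 4 ('G'): step: R->4, L=2; G->plug->B->R->B->L->A->refl->E->L'->G->R'->A->plug->A

A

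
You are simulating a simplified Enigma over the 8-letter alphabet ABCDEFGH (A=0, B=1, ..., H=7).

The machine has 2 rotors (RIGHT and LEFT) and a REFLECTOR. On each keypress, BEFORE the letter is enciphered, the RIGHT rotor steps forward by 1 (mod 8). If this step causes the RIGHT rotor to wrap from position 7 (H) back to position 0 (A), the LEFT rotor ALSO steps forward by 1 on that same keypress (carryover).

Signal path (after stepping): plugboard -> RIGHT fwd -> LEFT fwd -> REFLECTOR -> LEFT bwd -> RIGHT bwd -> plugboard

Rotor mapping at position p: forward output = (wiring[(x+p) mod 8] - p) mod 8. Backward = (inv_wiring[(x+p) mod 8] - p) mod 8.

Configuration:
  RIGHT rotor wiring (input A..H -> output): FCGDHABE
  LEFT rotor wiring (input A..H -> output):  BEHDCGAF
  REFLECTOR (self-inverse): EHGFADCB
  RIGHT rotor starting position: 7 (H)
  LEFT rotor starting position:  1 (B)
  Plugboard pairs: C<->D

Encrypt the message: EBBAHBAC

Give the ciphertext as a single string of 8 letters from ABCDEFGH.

Char 1 ('E'): step: R->0, L->2 (L advanced); E->plug->E->R->H->L->C->refl->G->L'->E->R'->H->plug->H
Char 2 ('B'): step: R->1, L=2; B->plug->B->R->F->L->D->refl->F->L'->A->R'->F->plug->F
Char 3 ('B'): step: R->2, L=2; B->plug->B->R->B->L->B->refl->H->L'->G->R'->D->plug->C
Char 4 ('A'): step: R->3, L=2; A->plug->A->R->A->L->F->refl->D->L'->F->R'->C->plug->D
Char 5 ('H'): step: R->4, L=2; H->plug->H->R->H->L->C->refl->G->L'->E->R'->B->plug->B
Char 6 ('B'): step: R->5, L=2; B->plug->B->R->E->L->G->refl->C->L'->H->R'->C->plug->D
Char 7 ('A'): step: R->6, L=2; A->plug->A->R->D->L->E->refl->A->L'->C->R'->H->plug->H
Char 8 ('C'): step: R->7, L=2; C->plug->D->R->H->L->C->refl->G->L'->E->R'->E->plug->E

Answer: HFCDBDHE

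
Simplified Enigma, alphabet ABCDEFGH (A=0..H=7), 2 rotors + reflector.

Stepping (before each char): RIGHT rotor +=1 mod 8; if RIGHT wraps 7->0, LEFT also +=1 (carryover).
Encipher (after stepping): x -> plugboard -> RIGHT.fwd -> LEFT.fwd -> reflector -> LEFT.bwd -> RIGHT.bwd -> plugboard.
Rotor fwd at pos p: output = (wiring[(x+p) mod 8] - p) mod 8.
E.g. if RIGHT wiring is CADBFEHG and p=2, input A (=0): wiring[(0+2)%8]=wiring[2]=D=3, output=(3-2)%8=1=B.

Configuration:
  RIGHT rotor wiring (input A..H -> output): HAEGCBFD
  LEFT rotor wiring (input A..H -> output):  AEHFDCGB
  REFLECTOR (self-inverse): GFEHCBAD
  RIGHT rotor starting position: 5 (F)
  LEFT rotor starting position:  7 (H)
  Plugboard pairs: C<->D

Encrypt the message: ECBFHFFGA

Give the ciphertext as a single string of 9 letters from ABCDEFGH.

Char 1 ('E'): step: R->6, L=7; E->plug->E->R->G->L->D->refl->H->L'->H->R'->A->plug->A
Char 2 ('C'): step: R->7, L=7; C->plug->D->R->F->L->E->refl->C->L'->A->R'->B->plug->B
Char 3 ('B'): step: R->0, L->0 (L advanced); B->plug->B->R->A->L->A->refl->G->L'->G->R'->D->plug->C
Char 4 ('F'): step: R->1, L=0; F->plug->F->R->E->L->D->refl->H->L'->C->R'->G->plug->G
Char 5 ('H'): step: R->2, L=0; H->plug->H->R->G->L->G->refl->A->L'->A->R'->C->plug->D
Char 6 ('F'): step: R->3, L=0; F->plug->F->R->E->L->D->refl->H->L'->C->R'->D->plug->C
Char 7 ('F'): step: R->4, L=0; F->plug->F->R->E->L->D->refl->H->L'->C->R'->H->plug->H
Char 8 ('G'): step: R->5, L=0; G->plug->G->R->B->L->E->refl->C->L'->F->R'->H->plug->H
Char 9 ('A'): step: R->6, L=0; A->plug->A->R->H->L->B->refl->F->L'->D->R'->H->plug->H

Answer: ABCGDCHHH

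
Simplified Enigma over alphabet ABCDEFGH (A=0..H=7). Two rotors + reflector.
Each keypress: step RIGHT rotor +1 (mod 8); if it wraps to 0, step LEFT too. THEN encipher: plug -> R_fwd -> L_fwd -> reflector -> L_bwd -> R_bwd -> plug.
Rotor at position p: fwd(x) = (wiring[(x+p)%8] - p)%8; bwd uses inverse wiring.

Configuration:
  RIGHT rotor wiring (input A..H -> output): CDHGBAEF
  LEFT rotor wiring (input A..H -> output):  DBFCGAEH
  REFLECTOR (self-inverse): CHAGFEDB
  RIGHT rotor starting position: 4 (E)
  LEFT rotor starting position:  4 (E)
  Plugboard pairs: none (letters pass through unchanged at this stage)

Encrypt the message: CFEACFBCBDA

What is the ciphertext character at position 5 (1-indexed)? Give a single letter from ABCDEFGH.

Char 1 ('C'): step: R->5, L=4; C->plug->C->R->A->L->C->refl->A->L'->C->R'->F->plug->F
Char 2 ('F'): step: R->6, L=4; F->plug->F->R->A->L->C->refl->A->L'->C->R'->H->plug->H
Char 3 ('E'): step: R->7, L=4; E->plug->E->R->H->L->G->refl->D->L'->D->R'->B->plug->B
Char 4 ('A'): step: R->0, L->5 (L advanced); A->plug->A->R->C->L->C->refl->A->L'->F->R'->H->plug->H
Char 5 ('C'): step: R->1, L=5; C->plug->C->R->F->L->A->refl->C->L'->C->R'->A->plug->A

A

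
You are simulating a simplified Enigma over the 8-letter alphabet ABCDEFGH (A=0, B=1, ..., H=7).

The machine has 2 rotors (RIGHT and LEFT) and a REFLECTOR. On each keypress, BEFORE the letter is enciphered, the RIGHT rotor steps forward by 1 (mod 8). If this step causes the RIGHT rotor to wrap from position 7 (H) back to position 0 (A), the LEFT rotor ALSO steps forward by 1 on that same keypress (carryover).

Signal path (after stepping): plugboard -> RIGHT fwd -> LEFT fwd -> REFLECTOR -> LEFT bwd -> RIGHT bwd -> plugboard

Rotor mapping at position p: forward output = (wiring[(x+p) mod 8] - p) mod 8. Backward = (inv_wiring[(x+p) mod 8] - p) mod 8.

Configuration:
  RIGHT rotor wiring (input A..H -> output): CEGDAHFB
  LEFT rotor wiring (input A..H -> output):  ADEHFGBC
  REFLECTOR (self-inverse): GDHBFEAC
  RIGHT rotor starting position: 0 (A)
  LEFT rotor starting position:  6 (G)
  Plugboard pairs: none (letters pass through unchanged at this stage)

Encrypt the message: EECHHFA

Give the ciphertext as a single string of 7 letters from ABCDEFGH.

Char 1 ('E'): step: R->1, L=6; E->plug->E->R->G->L->H->refl->C->L'->C->R'->C->plug->C
Char 2 ('E'): step: R->2, L=6; E->plug->E->R->D->L->F->refl->E->L'->B->R'->B->plug->B
Char 3 ('C'): step: R->3, L=6; C->plug->C->R->E->L->G->refl->A->L'->H->R'->F->plug->F
Char 4 ('H'): step: R->4, L=6; H->plug->H->R->H->L->A->refl->G->L'->E->R'->A->plug->A
Char 5 ('H'): step: R->5, L=6; H->plug->H->R->D->L->F->refl->E->L'->B->R'->F->plug->F
Char 6 ('F'): step: R->6, L=6; F->plug->F->R->F->L->B->refl->D->L'->A->R'->E->plug->E
Char 7 ('A'): step: R->7, L=6; A->plug->A->R->C->L->C->refl->H->L'->G->R'->H->plug->H

Answer: CBFAFEH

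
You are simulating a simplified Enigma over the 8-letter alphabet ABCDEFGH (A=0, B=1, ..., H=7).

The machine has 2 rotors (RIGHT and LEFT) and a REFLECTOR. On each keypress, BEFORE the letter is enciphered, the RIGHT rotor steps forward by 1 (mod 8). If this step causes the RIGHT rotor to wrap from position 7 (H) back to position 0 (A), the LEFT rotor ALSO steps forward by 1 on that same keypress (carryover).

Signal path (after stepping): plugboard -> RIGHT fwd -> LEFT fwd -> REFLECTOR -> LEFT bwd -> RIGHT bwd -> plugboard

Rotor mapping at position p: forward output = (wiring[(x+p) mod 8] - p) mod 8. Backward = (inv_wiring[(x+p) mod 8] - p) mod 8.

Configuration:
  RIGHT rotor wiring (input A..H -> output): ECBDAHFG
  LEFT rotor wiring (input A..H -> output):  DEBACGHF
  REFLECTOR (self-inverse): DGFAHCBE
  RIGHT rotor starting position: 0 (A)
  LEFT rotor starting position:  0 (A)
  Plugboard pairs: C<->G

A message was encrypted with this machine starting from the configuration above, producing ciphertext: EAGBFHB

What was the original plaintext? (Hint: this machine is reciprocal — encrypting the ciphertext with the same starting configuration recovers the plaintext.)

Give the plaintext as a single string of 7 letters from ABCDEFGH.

Char 1 ('E'): step: R->1, L=0; E->plug->E->R->G->L->H->refl->E->L'->B->R'->A->plug->A
Char 2 ('A'): step: R->2, L=0; A->plug->A->R->H->L->F->refl->C->L'->E->R'->F->plug->F
Char 3 ('G'): step: R->3, L=0; G->plug->C->R->E->L->C->refl->F->L'->H->R'->G->plug->C
Char 4 ('B'): step: R->4, L=0; B->plug->B->R->D->L->A->refl->D->L'->A->R'->E->plug->E
Char 5 ('F'): step: R->5, L=0; F->plug->F->R->E->L->C->refl->F->L'->H->R'->D->plug->D
Char 6 ('H'): step: R->6, L=0; H->plug->H->R->B->L->E->refl->H->L'->G->R'->C->plug->G
Char 7 ('B'): step: R->7, L=0; B->plug->B->R->F->L->G->refl->B->L'->C->R'->D->plug->D

Answer: AFCEDGD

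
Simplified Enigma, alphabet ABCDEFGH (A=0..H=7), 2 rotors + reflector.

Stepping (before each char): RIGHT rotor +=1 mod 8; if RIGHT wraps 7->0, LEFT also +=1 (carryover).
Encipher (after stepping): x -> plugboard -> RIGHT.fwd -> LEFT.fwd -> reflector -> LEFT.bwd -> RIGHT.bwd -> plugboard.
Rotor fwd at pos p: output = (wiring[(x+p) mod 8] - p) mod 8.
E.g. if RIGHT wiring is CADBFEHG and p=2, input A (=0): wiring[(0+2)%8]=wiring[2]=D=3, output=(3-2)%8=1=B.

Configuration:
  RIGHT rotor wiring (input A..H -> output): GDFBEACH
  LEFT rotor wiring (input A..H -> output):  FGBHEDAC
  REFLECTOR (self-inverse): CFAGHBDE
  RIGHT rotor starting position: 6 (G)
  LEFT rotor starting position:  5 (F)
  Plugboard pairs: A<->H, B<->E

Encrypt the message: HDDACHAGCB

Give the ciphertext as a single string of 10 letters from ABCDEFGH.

Answer: GGCCDDEHDE

Derivation:
Char 1 ('H'): step: R->7, L=5; H->plug->A->R->A->L->G->refl->D->L'->B->R'->G->plug->G
Char 2 ('D'): step: R->0, L->6 (L advanced); D->plug->D->R->B->L->E->refl->H->L'->C->R'->G->plug->G
Char 3 ('D'): step: R->1, L=6; D->plug->D->R->D->L->A->refl->C->L'->A->R'->C->plug->C
Char 4 ('A'): step: R->2, L=6; A->plug->H->R->B->L->E->refl->H->L'->C->R'->C->plug->C
Char 5 ('C'): step: R->3, L=6; C->plug->C->R->F->L->B->refl->F->L'->H->R'->D->plug->D
Char 6 ('H'): step: R->4, L=6; H->plug->A->R->A->L->C->refl->A->L'->D->R'->D->plug->D
Char 7 ('A'): step: R->5, L=6; A->plug->H->R->H->L->F->refl->B->L'->F->R'->B->plug->E
Char 8 ('G'): step: R->6, L=6; G->plug->G->R->G->L->G->refl->D->L'->E->R'->A->plug->H
Char 9 ('C'): step: R->7, L=6; C->plug->C->R->E->L->D->refl->G->L'->G->R'->D->plug->D
Char 10 ('B'): step: R->0, L->7 (L advanced); B->plug->E->R->E->L->A->refl->C->L'->D->R'->B->plug->E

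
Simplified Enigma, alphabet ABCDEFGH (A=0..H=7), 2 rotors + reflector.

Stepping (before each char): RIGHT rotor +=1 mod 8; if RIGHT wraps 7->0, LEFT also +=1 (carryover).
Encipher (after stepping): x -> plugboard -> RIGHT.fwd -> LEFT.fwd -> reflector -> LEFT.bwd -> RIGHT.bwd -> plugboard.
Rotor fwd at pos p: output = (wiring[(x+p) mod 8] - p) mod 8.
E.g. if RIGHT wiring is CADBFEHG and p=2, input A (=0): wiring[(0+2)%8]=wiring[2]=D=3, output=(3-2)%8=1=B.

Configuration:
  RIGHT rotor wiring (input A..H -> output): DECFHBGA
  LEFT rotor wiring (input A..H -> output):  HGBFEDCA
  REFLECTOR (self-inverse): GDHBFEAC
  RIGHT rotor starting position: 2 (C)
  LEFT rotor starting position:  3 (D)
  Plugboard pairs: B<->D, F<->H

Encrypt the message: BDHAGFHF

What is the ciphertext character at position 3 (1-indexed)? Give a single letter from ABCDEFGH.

Char 1 ('B'): step: R->3, L=3; B->plug->D->R->D->L->H->refl->C->L'->A->R'->F->plug->H
Char 2 ('D'): step: R->4, L=3; D->plug->B->R->F->L->E->refl->F->L'->E->R'->D->plug->B
Char 3 ('H'): step: R->5, L=3; H->plug->F->R->F->L->E->refl->F->L'->E->R'->A->plug->A

A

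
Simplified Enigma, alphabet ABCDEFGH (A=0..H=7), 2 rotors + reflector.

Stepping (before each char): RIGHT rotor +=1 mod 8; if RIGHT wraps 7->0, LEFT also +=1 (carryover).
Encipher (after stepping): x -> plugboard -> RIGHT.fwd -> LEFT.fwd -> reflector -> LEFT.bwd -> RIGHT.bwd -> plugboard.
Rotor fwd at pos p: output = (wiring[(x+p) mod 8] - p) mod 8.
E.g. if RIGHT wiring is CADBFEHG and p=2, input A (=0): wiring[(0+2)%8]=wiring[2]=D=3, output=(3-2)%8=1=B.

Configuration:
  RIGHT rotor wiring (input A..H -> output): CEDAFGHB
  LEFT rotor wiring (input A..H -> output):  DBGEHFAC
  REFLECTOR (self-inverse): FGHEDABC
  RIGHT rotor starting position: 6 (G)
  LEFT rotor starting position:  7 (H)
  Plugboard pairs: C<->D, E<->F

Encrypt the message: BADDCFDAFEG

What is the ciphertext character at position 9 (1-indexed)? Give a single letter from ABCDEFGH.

Char 1 ('B'): step: R->7, L=7; B->plug->B->R->D->L->H->refl->C->L'->C->R'->A->plug->A
Char 2 ('A'): step: R->0, L->0 (L advanced); A->plug->A->R->C->L->G->refl->B->L'->B->R'->H->plug->H
Char 3 ('D'): step: R->1, L=0; D->plug->C->R->H->L->C->refl->H->L'->E->R'->D->plug->C
Char 4 ('D'): step: R->2, L=0; D->plug->C->R->D->L->E->refl->D->L'->A->R'->G->plug->G
Char 5 ('C'): step: R->3, L=0; C->plug->D->R->E->L->H->refl->C->L'->H->R'->F->plug->E
Char 6 ('F'): step: R->4, L=0; F->plug->E->R->G->L->A->refl->F->L'->F->R'->D->plug->C
Char 7 ('D'): step: R->5, L=0; D->plug->C->R->E->L->H->refl->C->L'->H->R'->E->plug->F
Char 8 ('A'): step: R->6, L=0; A->plug->A->R->B->L->B->refl->G->L'->C->R'->F->plug->E
Char 9 ('F'): step: R->7, L=0; F->plug->E->R->B->L->B->refl->G->L'->C->R'->A->plug->A

A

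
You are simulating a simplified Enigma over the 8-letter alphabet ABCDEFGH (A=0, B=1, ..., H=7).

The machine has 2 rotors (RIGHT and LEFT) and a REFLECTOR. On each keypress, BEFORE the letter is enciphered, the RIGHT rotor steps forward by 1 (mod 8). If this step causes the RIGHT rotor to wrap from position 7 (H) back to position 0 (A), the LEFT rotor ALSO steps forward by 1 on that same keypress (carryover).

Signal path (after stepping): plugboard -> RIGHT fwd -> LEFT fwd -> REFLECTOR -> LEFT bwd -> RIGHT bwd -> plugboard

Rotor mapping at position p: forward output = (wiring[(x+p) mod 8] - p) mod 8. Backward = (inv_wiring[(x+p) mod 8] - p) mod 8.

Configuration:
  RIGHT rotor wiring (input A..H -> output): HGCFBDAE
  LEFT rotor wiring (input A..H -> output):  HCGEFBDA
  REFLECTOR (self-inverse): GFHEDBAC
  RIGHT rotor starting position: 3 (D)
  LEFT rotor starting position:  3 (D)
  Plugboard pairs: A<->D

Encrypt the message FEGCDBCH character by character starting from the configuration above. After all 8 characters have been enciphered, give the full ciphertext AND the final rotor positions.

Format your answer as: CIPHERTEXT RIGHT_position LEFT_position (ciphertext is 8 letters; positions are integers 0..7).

Char 1 ('F'): step: R->4, L=3; F->plug->F->R->C->L->G->refl->A->L'->D->R'->E->plug->E
Char 2 ('E'): step: R->5, L=3; E->plug->E->R->B->L->C->refl->H->L'->G->R'->A->plug->D
Char 3 ('G'): step: R->6, L=3; G->plug->G->R->D->L->A->refl->G->L'->C->R'->A->plug->D
Char 4 ('C'): step: R->7, L=3; C->plug->C->R->H->L->D->refl->E->L'->F->R'->A->plug->D
Char 5 ('D'): step: R->0, L->4 (L advanced); D->plug->A->R->H->L->A->refl->G->L'->F->R'->D->plug->A
Char 6 ('B'): step: R->1, L=4; B->plug->B->R->B->L->F->refl->B->L'->A->R'->D->plug->A
Char 7 ('C'): step: R->2, L=4; C->plug->C->R->H->L->A->refl->G->L'->F->R'->G->plug->G
Char 8 ('H'): step: R->3, L=4; H->plug->H->R->H->L->A->refl->G->L'->F->R'->D->plug->A
Final: ciphertext=EDDDAAGA, RIGHT=3, LEFT=4

Answer: EDDDAAGA 3 4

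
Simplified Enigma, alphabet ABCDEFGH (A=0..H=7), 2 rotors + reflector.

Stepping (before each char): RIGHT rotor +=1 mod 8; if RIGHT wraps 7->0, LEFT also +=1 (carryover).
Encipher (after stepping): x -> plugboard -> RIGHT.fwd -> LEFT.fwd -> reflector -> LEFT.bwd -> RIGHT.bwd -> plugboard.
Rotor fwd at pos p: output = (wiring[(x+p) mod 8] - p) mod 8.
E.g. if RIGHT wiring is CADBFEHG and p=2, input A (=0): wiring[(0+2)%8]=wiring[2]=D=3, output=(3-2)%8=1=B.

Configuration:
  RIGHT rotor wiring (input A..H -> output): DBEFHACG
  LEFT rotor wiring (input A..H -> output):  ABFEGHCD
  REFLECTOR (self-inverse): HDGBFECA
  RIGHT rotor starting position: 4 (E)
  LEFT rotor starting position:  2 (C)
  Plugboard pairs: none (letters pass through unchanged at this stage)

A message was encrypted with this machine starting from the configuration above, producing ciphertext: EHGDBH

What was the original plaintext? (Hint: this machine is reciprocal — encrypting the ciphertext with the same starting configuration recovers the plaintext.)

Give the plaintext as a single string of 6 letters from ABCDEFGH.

Answer: FDEGCD

Derivation:
Char 1 ('E'): step: R->5, L=2; E->plug->E->R->E->L->A->refl->H->L'->H->R'->F->plug->F
Char 2 ('H'): step: R->6, L=2; H->plug->H->R->C->L->E->refl->F->L'->D->R'->D->plug->D
Char 3 ('G'): step: R->7, L=2; G->plug->G->R->B->L->C->refl->G->L'->G->R'->E->plug->E
Char 4 ('D'): step: R->0, L->3 (L advanced); D->plug->D->R->F->L->F->refl->E->L'->C->R'->G->plug->G
Char 5 ('B'): step: R->1, L=3; B->plug->B->R->D->L->H->refl->A->L'->E->R'->C->plug->C
Char 6 ('H'): step: R->2, L=3; H->plug->H->R->H->L->C->refl->G->L'->G->R'->D->plug->D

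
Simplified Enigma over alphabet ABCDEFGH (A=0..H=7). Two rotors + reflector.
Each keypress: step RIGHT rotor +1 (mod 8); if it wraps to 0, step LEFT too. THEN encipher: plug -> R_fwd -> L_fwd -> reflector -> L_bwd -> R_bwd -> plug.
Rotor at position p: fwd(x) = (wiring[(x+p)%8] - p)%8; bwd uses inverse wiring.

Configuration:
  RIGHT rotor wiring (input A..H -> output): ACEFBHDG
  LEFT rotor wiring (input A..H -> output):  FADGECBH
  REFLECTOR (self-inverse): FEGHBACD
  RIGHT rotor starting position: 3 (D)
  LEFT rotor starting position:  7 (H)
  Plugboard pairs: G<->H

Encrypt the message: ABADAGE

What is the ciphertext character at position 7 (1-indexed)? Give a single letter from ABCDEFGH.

Char 1 ('A'): step: R->4, L=7; A->plug->A->R->F->L->F->refl->A->L'->A->R'->G->plug->H
Char 2 ('B'): step: R->5, L=7; B->plug->B->R->G->L->D->refl->H->L'->E->R'->H->plug->G
Char 3 ('A'): step: R->6, L=7; A->plug->A->R->F->L->F->refl->A->L'->A->R'->B->plug->B
Char 4 ('D'): step: R->7, L=7; D->plug->D->R->F->L->F->refl->A->L'->A->R'->G->plug->H
Char 5 ('A'): step: R->0, L->0 (L advanced); A->plug->A->R->A->L->F->refl->A->L'->B->R'->E->plug->E
Char 6 ('G'): step: R->1, L=0; G->plug->H->R->H->L->H->refl->D->L'->C->R'->F->plug->F
Char 7 ('E'): step: R->2, L=0; E->plug->E->R->B->L->A->refl->F->L'->A->R'->H->plug->G

G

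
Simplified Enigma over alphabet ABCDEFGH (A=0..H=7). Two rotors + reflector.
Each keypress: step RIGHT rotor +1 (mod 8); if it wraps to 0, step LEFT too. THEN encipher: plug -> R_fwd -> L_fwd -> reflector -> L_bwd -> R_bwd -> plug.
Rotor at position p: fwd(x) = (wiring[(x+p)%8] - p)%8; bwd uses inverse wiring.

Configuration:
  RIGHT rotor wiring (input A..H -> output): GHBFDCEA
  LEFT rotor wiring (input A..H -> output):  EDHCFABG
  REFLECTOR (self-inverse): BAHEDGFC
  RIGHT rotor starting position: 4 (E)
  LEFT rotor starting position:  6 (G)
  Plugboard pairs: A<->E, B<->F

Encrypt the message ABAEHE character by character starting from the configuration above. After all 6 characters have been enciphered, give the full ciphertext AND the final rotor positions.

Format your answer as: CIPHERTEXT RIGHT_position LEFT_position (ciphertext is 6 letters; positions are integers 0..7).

Char 1 ('A'): step: R->5, L=6; A->plug->E->R->C->L->G->refl->F->L'->D->R'->C->plug->C
Char 2 ('B'): step: R->6, L=6; B->plug->F->R->H->L->C->refl->H->L'->G->R'->A->plug->E
Char 3 ('A'): step: R->7, L=6; A->plug->E->R->G->L->H->refl->C->L'->H->R'->B->plug->F
Char 4 ('E'): step: R->0, L->7 (L advanced); E->plug->A->R->G->L->B->refl->A->L'->D->R'->E->plug->A
Char 5 ('H'): step: R->1, L=7; H->plug->H->R->F->L->G->refl->F->L'->B->R'->E->plug->A
Char 6 ('E'): step: R->2, L=7; E->plug->A->R->H->L->C->refl->H->L'->A->R'->D->plug->D
Final: ciphertext=CEFAAD, RIGHT=2, LEFT=7

Answer: CEFAAD 2 7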